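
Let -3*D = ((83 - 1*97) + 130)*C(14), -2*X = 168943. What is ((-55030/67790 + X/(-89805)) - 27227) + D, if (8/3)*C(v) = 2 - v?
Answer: -32938931797303/1217576190 ≈ -27053.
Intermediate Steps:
X = -168943/2 (X = -1/2*168943 = -168943/2 ≈ -84472.)
C(v) = 3/4 - 3*v/8 (C(v) = 3*(2 - v)/8 = 3/4 - 3*v/8)
D = 174 (D = -((83 - 1*97) + 130)*(3/4 - 3/8*14)/3 = -((83 - 97) + 130)*(3/4 - 21/4)/3 = -(-14 + 130)*(-9)/(3*2) = -116*(-9)/(3*2) = -1/3*(-522) = 174)
((-55030/67790 + X/(-89805)) - 27227) + D = ((-55030/67790 - 168943/2/(-89805)) - 27227) + 174 = ((-55030*1/67790 - 168943/2*(-1/89805)) - 27227) + 174 = ((-5503/6779 + 168943/179610) - 27227) + 174 = (156870767/1217576190 - 27227) + 174 = -33150790054363/1217576190 + 174 = -32938931797303/1217576190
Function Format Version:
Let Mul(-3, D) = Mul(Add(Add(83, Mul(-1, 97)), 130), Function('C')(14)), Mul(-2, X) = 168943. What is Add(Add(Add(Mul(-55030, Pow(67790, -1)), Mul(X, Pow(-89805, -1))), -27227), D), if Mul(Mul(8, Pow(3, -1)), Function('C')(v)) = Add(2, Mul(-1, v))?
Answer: Rational(-32938931797303, 1217576190) ≈ -27053.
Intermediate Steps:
X = Rational(-168943, 2) (X = Mul(Rational(-1, 2), 168943) = Rational(-168943, 2) ≈ -84472.)
Function('C')(v) = Add(Rational(3, 4), Mul(Rational(-3, 8), v)) (Function('C')(v) = Mul(Rational(3, 8), Add(2, Mul(-1, v))) = Add(Rational(3, 4), Mul(Rational(-3, 8), v)))
D = 174 (D = Mul(Rational(-1, 3), Mul(Add(Add(83, Mul(-1, 97)), 130), Add(Rational(3, 4), Mul(Rational(-3, 8), 14)))) = Mul(Rational(-1, 3), Mul(Add(Add(83, -97), 130), Add(Rational(3, 4), Rational(-21, 4)))) = Mul(Rational(-1, 3), Mul(Add(-14, 130), Rational(-9, 2))) = Mul(Rational(-1, 3), Mul(116, Rational(-9, 2))) = Mul(Rational(-1, 3), -522) = 174)
Add(Add(Add(Mul(-55030, Pow(67790, -1)), Mul(X, Pow(-89805, -1))), -27227), D) = Add(Add(Add(Mul(-55030, Pow(67790, -1)), Mul(Rational(-168943, 2), Pow(-89805, -1))), -27227), 174) = Add(Add(Add(Mul(-55030, Rational(1, 67790)), Mul(Rational(-168943, 2), Rational(-1, 89805))), -27227), 174) = Add(Add(Add(Rational(-5503, 6779), Rational(168943, 179610)), -27227), 174) = Add(Add(Rational(156870767, 1217576190), -27227), 174) = Add(Rational(-33150790054363, 1217576190), 174) = Rational(-32938931797303, 1217576190)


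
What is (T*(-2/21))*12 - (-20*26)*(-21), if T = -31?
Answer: -76192/7 ≈ -10885.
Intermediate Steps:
(T*(-2/21))*12 - (-20*26)*(-21) = -(-62)/21*12 - (-20*26)*(-21) = -(-62)/21*12 - (-520)*(-21) = -31*(-2/21)*12 - 1*10920 = (62/21)*12 - 10920 = 248/7 - 10920 = -76192/7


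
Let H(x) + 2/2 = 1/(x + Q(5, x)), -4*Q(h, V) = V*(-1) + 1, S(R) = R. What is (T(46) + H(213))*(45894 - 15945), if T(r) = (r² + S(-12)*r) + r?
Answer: 12818022255/266 ≈ 4.8188e+7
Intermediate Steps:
T(r) = r² - 11*r (T(r) = (r² - 12*r) + r = r² - 11*r)
Q(h, V) = -¼ + V/4 (Q(h, V) = -(V*(-1) + 1)/4 = -(-V + 1)/4 = -(1 - V)/4 = -¼ + V/4)
H(x) = -1 + 1/(-¼ + 5*x/4) (H(x) = -1 + 1/(x + (-¼ + x/4)) = -1 + 1/(-¼ + 5*x/4))
(T(46) + H(213))*(45894 - 15945) = (46*(-11 + 46) + 5*(1 - 1*213)/(-1 + 5*213))*(45894 - 15945) = (46*35 + 5*(1 - 213)/(-1 + 1065))*29949 = (1610 + 5*(-212)/1064)*29949 = (1610 + 5*(1/1064)*(-212))*29949 = (1610 - 265/266)*29949 = (427995/266)*29949 = 12818022255/266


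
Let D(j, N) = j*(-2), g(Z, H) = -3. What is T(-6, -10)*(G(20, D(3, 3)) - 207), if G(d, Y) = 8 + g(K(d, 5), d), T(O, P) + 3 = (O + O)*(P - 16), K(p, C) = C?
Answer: -62418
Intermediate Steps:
T(O, P) = -3 + 2*O*(-16 + P) (T(O, P) = -3 + (O + O)*(P - 16) = -3 + (2*O)*(-16 + P) = -3 + 2*O*(-16 + P))
D(j, N) = -2*j
G(d, Y) = 5 (G(d, Y) = 8 - 3 = 5)
T(-6, -10)*(G(20, D(3, 3)) - 207) = (-3 - 32*(-6) + 2*(-6)*(-10))*(5 - 207) = (-3 + 192 + 120)*(-202) = 309*(-202) = -62418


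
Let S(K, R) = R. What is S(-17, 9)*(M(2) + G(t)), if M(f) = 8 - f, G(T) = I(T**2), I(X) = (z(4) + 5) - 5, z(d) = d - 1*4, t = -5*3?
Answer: 54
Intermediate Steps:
t = -15
z(d) = -4 + d (z(d) = d - 4 = -4 + d)
I(X) = 0 (I(X) = ((-4 + 4) + 5) - 5 = (0 + 5) - 5 = 5 - 5 = 0)
G(T) = 0
S(-17, 9)*(M(2) + G(t)) = 9*((8 - 1*2) + 0) = 9*((8 - 2) + 0) = 9*(6 + 0) = 9*6 = 54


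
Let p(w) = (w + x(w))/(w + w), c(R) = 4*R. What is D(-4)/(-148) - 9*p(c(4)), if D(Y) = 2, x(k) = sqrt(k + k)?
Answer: -167/37 - 9*sqrt(2)/8 ≈ -6.1045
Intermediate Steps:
x(k) = sqrt(2)*sqrt(k) (x(k) = sqrt(2*k) = sqrt(2)*sqrt(k))
p(w) = (w + sqrt(2)*sqrt(w))/(2*w) (p(w) = (w + sqrt(2)*sqrt(w))/(w + w) = (w + sqrt(2)*sqrt(w))/((2*w)) = (w + sqrt(2)*sqrt(w))*(1/(2*w)) = (w + sqrt(2)*sqrt(w))/(2*w))
D(-4)/(-148) - 9*p(c(4)) = 2/(-148) - 9*(4*4 + sqrt(2)*sqrt(4*4))/(2*(4*4)) = 2*(-1/148) - 9*(16 + sqrt(2)*sqrt(16))/(2*16) = -1/74 - 9*(16 + sqrt(2)*4)/(2*16) = -1/74 - 9*(16 + 4*sqrt(2))/(2*16) = -1/74 - 9*(1/2 + sqrt(2)/8) = -1/74 + (-9/2 - 9*sqrt(2)/8) = -167/37 - 9*sqrt(2)/8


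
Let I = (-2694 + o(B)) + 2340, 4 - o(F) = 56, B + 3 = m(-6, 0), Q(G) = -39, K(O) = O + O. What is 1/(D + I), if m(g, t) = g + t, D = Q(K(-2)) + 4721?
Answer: 1/4276 ≈ 0.00023386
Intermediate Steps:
K(O) = 2*O
D = 4682 (D = -39 + 4721 = 4682)
B = -9 (B = -3 + (-6 + 0) = -3 - 6 = -9)
o(F) = -52 (o(F) = 4 - 1*56 = 4 - 56 = -52)
I = -406 (I = (-2694 - 52) + 2340 = -2746 + 2340 = -406)
1/(D + I) = 1/(4682 - 406) = 1/4276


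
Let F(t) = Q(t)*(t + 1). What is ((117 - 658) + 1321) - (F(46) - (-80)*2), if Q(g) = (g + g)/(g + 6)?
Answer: 6979/13 ≈ 536.85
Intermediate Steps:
Q(g) = 2*g/(6 + g) (Q(g) = (2*g)/(6 + g) = 2*g/(6 + g))
F(t) = 2*t*(1 + t)/(6 + t) (F(t) = (2*t/(6 + t))*(t + 1) = (2*t/(6 + t))*(1 + t) = 2*t*(1 + t)/(6 + t))
((117 - 658) + 1321) - (F(46) - (-80)*2) = ((117 - 658) + 1321) - (2*46*(1 + 46)/(6 + 46) - (-80)*2) = (-541 + 1321) - (2*46*47/52 - 1*(-160)) = 780 - (2*46*(1/52)*47 + 160) = 780 - (1081/13 + 160) = 780 - 1*3161/13 = 780 - 3161/13 = 6979/13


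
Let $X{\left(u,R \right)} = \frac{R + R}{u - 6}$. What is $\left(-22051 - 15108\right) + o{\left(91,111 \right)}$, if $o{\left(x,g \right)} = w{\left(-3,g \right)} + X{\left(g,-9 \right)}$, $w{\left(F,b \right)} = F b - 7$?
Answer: $- \frac{1312471}{35} \approx -37499.0$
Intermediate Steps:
$w{\left(F,b \right)} = -7 + F b$
$X{\left(u,R \right)} = \frac{2 R}{-6 + u}$
$o{\left(x,g \right)} = -7 - \frac{18}{-6 + g} - 3 g$ ($o{\left(x,g \right)} = \left(-7 - 3 g\right) + 2 \left(-9\right) \frac{1}{-6 + g} = \left(-7 - 3 g\right) - \frac{18}{-6 + g} = -7 - \frac{18}{-6 + g} - 3 g$)
$\left(-22051 - 15108\right) + o{\left(91,111 \right)} = \left(-22051 - 15108\right) + \frac{24 - 3 \cdot 111^{2} + 11 \cdot 111}{-6 + 111} = -37159 + \frac{24 - 36963 + 1221}{105} = -37159 + \frac{1}{105} \left(-35718\right) = -37159 - \frac{11906}{35} = - \frac{1312471}{35}$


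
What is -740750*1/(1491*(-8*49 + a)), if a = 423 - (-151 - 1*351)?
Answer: -740750/794703 ≈ -0.93211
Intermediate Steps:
a = 925 (a = 423 - (-151 - 351) = 423 - 1*(-502) = 423 + 502 = 925)
-740750*1/(1491*(-8*49 + a)) = -740750*1/(1491*(-8*49 + 925)) = -740750*1/(1491*(-392 + 925)) = -740750/(533*1491) = -740750/794703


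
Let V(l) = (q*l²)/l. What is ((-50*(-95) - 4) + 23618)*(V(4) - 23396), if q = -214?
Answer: -687883728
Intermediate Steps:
V(l) = -214*l (V(l) = (-214*l²)/l = -214*l)
((-50*(-95) - 4) + 23618)*(V(4) - 23396) = ((-50*(-95) - 4) + 23618)*(-214*4 - 23396) = ((4750 - 4) + 23618)*(-856 - 23396) = (4746 + 23618)*(-24252) = 28364*(-24252) = -687883728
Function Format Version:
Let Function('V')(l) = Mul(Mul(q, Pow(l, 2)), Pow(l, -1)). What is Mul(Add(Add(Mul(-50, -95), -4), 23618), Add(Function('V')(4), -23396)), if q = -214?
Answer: -687883728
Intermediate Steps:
Function('V')(l) = Mul(-214, l) (Function('V')(l) = Mul(Mul(-214, Pow(l, 2)), Pow(l, -1)) = Mul(-214, l))
Mul(Add(Add(Mul(-50, -95), -4), 23618), Add(Function('V')(4), -23396)) = Mul(Add(Add(Mul(-50, -95), -4), 23618), Add(Mul(-214, 4), -23396)) = Mul(Add(Add(4750, -4), 23618), Add(-856, -23396)) = Mul(Add(4746, 23618), -24252) = Mul(28364, -24252) = -687883728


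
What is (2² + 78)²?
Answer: 6724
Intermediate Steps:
(2² + 78)² = (4 + 78)² = 82² = 6724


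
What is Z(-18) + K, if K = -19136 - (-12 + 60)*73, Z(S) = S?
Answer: -22658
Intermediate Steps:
K = -22640 (K = -19136 - 48*73 = -19136 - 1*3504 = -19136 - 3504 = -22640)
Z(-18) + K = -18 - 22640 = -22658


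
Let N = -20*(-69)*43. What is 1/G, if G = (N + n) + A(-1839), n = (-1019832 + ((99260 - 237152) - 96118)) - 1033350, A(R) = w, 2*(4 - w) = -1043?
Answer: -2/4454653 ≈ -4.4897e-7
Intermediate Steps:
w = 1051/2 (w = 4 - 1/2*(-1043) = 4 + 1043/2 = 1051/2 ≈ 525.50)
N = 59340 (N = 1380*43 = 59340)
A(R) = 1051/2
n = -2287192 (n = (-1019832 + (-137892 - 96118)) - 1033350 = (-1019832 - 234010) - 1033350 = -1253842 - 1033350 = -2287192)
G = -4454653/2 (G = (59340 - 2287192) + 1051/2 = -2227852 + 1051/2 = -4454653/2 ≈ -2.2273e+6)
1/G = 1/(-4454653/2) = -2/4454653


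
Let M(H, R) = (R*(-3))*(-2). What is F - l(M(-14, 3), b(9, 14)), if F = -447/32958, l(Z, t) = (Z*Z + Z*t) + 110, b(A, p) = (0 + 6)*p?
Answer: -21378905/10986 ≈ -1946.0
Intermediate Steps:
M(H, R) = 6*R (M(H, R) = -3*R*(-2) = 6*R)
b(A, p) = 6*p
l(Z, t) = 110 + Z² + Z*t (l(Z, t) = (Z² + Z*t) + 110 = 110 + Z² + Z*t)
F = -149/10986 (F = -447*1/32958 = -149/10986 ≈ -0.013563)
F - l(M(-14, 3), b(9, 14)) = -149/10986 - (110 + (6*3)² + (6*3)*(6*14)) = -149/10986 - (110 + 18² + 18*84) = -149/10986 - (110 + 324 + 1512) = -149/10986 - 1*1946 = -149/10986 - 1946 = -21378905/10986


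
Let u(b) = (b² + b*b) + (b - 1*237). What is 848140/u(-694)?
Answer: 848140/962341 ≈ 0.88133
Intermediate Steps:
u(b) = -237 + b + 2*b² (u(b) = (b² + b²) + (b - 237) = 2*b² + (-237 + b) = -237 + b + 2*b²)
848140/u(-694) = 848140/(-237 - 694 + 2*(-694)²) = 848140/(-237 - 694 + 2*481636) = 848140/(-237 - 694 + 963272) = 848140/962341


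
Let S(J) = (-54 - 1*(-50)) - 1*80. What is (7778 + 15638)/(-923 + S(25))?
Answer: -23416/1007 ≈ -23.253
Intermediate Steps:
S(J) = -84 (S(J) = (-54 + 50) - 80 = -4 - 80 = -84)
(7778 + 15638)/(-923 + S(25)) = (7778 + 15638)/(-923 - 84) = 23416/(-1007) = 23416*(-1/1007) = -23416/1007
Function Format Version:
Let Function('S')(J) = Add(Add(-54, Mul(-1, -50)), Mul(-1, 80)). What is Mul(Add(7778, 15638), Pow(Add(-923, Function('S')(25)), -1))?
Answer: Rational(-23416, 1007) ≈ -23.253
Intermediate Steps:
Function('S')(J) = -84 (Function('S')(J) = Add(Add(-54, 50), -80) = Add(-4, -80) = -84)
Mul(Add(7778, 15638), Pow(Add(-923, Function('S')(25)), -1)) = Mul(Add(7778, 15638), Pow(Add(-923, -84), -1)) = Mul(23416, Pow(-1007, -1)) = Mul(23416, Rational(-1, 1007)) = Rational(-23416, 1007)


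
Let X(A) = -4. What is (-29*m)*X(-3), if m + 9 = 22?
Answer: 1508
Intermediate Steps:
m = 13 (m = -9 + 22 = 13)
(-29*m)*X(-3) = -29*13*(-4) = -377*(-4) = 1508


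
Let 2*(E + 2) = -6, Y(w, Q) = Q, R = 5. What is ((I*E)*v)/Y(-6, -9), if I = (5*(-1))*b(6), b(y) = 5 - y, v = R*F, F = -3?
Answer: -125/3 ≈ -41.667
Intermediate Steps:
E = -5 (E = -2 + (½)*(-6) = -2 - 3 = -5)
v = -15 (v = 5*(-3) = -15)
I = 5 (I = (5*(-1))*(5 - 1*6) = -5*(5 - 6) = -5*(-1) = 5)
((I*E)*v)/Y(-6, -9) = ((5*(-5))*(-15))/(-9) = -25*(-15)*(-⅑) = 375*(-⅑) = -125/3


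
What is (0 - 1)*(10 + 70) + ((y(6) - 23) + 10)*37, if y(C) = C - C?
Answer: -561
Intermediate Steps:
y(C) = 0
(0 - 1)*(10 + 70) + ((y(6) - 23) + 10)*37 = (0 - 1)*(10 + 70) + ((0 - 23) + 10)*37 = -1*80 + (-23 + 10)*37 = -80 - 13*37 = -80 - 481 = -561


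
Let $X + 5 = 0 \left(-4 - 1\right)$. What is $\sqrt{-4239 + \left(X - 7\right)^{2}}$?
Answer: $3 i \sqrt{455} \approx 63.992 i$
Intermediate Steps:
$X = -5$ ($X = -5 + 0 \left(-4 - 1\right) = -5 + 0 \left(-5\right) = -5 + 0 = -5$)
$\sqrt{-4239 + \left(X - 7\right)^{2}} = \sqrt{-4239 + \left(-5 - 7\right)^{2}} = \sqrt{-4239 + \left(-12\right)^{2}} = \sqrt{-4239 + 144} = \sqrt{-4095} = 3 i \sqrt{455}$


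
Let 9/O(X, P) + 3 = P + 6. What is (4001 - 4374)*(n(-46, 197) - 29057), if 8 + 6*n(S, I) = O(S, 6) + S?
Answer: 65049335/6 ≈ 1.0842e+7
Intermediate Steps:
O(X, P) = 9/(3 + P) (O(X, P) = 9/(-3 + (P + 6)) = 9/(-3 + (6 + P)) = 9/(3 + P))
n(S, I) = -7/6 + S/6 (n(S, I) = -4/3 + (9/(3 + 6) + S)/6 = -4/3 + (9/9 + S)/6 = -4/3 + (9*(⅑) + S)/6 = -4/3 + (1 + S)/6 = -4/3 + (⅙ + S/6) = -7/6 + S/6)
(4001 - 4374)*(n(-46, 197) - 29057) = (4001 - 4374)*((-7/6 + (⅙)*(-46)) - 29057) = -373*((-7/6 - 23/3) - 29057) = -373*(-53/6 - 29057) = -373*(-174395/6) = 65049335/6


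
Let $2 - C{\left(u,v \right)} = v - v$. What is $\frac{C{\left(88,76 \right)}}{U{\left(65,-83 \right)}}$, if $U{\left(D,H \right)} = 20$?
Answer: $\frac{1}{10} \approx 0.1$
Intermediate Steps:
$C{\left(u,v \right)} = 2$ ($C{\left(u,v \right)} = 2 - \left(v - v\right) = 2 - 0 = 2 + 0 = 2$)
$\frac{C{\left(88,76 \right)}}{U{\left(65,-83 \right)}} = \frac{2}{20} = 2 \cdot \frac{1}{20} = \frac{1}{10}$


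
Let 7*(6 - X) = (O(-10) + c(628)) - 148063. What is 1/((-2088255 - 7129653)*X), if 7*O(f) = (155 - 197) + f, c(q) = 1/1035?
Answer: -805/157007974102008 ≈ -5.1271e-12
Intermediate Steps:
c(q) = 1/1035
O(f) = -6 + f/7 (O(f) = ((155 - 197) + f)/7 = (-42 + f)/7 = -6 + f/7)
X = 1073074538/50715 (X = 6 - (((-6 + (⅐)*(-10)) + 1/1035) - 148063)/7 = 6 - (((-6 - 10/7) + 1/1035) - 148063)/7 = 6 - ((-52/7 + 1/1035) - 148063)/7 = 6 - (-53813/7245 - 148063)/7 = 6 - ⅐*(-1072770248/7245) = 6 + 1072770248/50715 = 1073074538/50715 ≈ 21159.)
1/((-2088255 - 7129653)*X) = 1/((-2088255 - 7129653)*(1073074538/50715)) = (50715/1073074538)/(-9217908) = -1/9217908*50715/1073074538 = -805/157007974102008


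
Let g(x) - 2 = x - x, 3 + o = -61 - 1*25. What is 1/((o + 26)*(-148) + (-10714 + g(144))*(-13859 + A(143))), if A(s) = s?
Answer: 1/146935116 ≈ 6.8057e-9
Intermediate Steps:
o = -89 (o = -3 + (-61 - 1*25) = -3 + (-61 - 25) = -3 - 86 = -89)
g(x) = 2 (g(x) = 2 + (x - x) = 2 + 0 = 2)
1/((o + 26)*(-148) + (-10714 + g(144))*(-13859 + A(143))) = 1/((-89 + 26)*(-148) + (-10714 + 2)*(-13859 + 143)) = 1/(-63*(-148) - 10712*(-13716)) = 1/(9324 + 146925792) = 1/146935116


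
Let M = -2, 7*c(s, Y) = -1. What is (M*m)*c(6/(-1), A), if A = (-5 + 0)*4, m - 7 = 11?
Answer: 36/7 ≈ 5.1429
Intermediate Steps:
m = 18 (m = 7 + 11 = 18)
A = -20 (A = -5*4 = -20)
c(s, Y) = -⅐ (c(s, Y) = (⅐)*(-1) = -⅐)
(M*m)*c(6/(-1), A) = -2*18*(-⅐) = -36*(-⅐) = 36/7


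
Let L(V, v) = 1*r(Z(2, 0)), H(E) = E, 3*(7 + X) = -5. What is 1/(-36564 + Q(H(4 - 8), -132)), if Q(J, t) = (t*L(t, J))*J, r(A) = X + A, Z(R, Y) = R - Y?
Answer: -1/40084 ≈ -2.4948e-5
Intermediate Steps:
X = -26/3 (X = -7 + (⅓)*(-5) = -7 - 5/3 = -26/3 ≈ -8.6667)
r(A) = -26/3 + A
L(V, v) = -20/3 (L(V, v) = 1*(-26/3 + (2 - 1*0)) = 1*(-26/3 + (2 + 0)) = 1*(-26/3 + 2) = 1*(-20/3) = -20/3)
Q(J, t) = -20*J*t/3 (Q(J, t) = (t*(-20/3))*J = (-20*t/3)*J = -20*J*t/3)
1/(-36564 + Q(H(4 - 8), -132)) = 1/(-36564 - 20/3*(4 - 8)*(-132)) = 1/(-36564 - 20/3*(-4)*(-132)) = 1/(-36564 - 3520) = 1/(-40084) = -1/40084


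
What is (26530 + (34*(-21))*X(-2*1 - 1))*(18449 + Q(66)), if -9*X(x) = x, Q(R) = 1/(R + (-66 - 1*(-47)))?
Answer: 22797898368/47 ≈ 4.8506e+8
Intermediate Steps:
Q(R) = 1/(-19 + R) (Q(R) = 1/(R + (-66 + 47)) = 1/(R - 19) = 1/(-19 + R))
X(x) = -x/9
(26530 + (34*(-21))*X(-2*1 - 1))*(18449 + Q(66)) = (26530 + (34*(-21))*(-(-2*1 - 1)/9))*(18449 + 1/(-19 + 66)) = (26530 - (-238)*(-2 - 1)/3)*(18449 + 1/47) = (26530 - (-238)*(-3)/3)*(18449 + 1/47) = (26530 - 714*⅓)*(867104/47) = (26530 - 238)*(867104/47) = 26292*(867104/47) = 22797898368/47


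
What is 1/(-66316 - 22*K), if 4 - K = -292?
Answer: -1/72828 ≈ -1.3731e-5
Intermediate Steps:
K = 296 (K = 4 - 1*(-292) = 4 + 292 = 296)
1/(-66316 - 22*K) = 1/(-66316 - 22*296) = 1/(-66316 - 6512) = 1/(-72828) = -1/72828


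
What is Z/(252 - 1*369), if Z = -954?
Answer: 106/13 ≈ 8.1538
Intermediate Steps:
Z/(252 - 1*369) = -954/(252 - 1*369) = -954/(252 - 369) = -954/(-117) = -954*(-1/117) = 106/13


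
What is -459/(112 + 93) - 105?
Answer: -21984/205 ≈ -107.24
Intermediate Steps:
-459/(112 + 93) - 105 = -459/205 - 105 = -21984/205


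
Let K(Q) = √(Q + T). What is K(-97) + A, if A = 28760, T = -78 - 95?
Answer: 28760 + 3*I*√30 ≈ 28760.0 + 16.432*I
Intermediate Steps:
T = -173
K(Q) = √(-173 + Q) (K(Q) = √(Q - 173) = √(-173 + Q))
K(-97) + A = √(-173 - 97) + 28760 = √(-270) + 28760 = 3*I*√30 + 28760 = 28760 + 3*I*√30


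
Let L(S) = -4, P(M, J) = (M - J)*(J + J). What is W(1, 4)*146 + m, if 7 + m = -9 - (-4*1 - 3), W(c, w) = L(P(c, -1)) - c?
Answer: -739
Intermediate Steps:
P(M, J) = 2*J*(M - J) (P(M, J) = (M - J)*(2*J) = 2*J*(M - J))
W(c, w) = -4 - c
m = -9 (m = -7 + (-9 - (-4*1 - 3)) = -7 + (-9 - (-4 - 3)) = -7 + (-9 - 1*(-7)) = -7 + (-9 + 7) = -7 - 2 = -9)
W(1, 4)*146 + m = (-4 - 1*1)*146 - 9 = (-4 - 1)*146 - 9 = -5*146 - 9 = -730 - 9 = -739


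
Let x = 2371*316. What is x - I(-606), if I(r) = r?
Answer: 749842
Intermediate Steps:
x = 749236
x - I(-606) = 749236 - 1*(-606) = 749236 + 606 = 749842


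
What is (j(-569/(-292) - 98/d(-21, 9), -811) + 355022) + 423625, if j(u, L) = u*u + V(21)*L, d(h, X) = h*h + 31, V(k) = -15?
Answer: 58679262958761/74200996 ≈ 7.9082e+5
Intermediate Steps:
d(h, X) = 31 + h**2 (d(h, X) = h**2 + 31 = 31 + h**2)
j(u, L) = u**2 - 15*L (j(u, L) = u*u - 15*L = u**2 - 15*L)
(j(-569/(-292) - 98/d(-21, 9), -811) + 355022) + 423625 = (((-569/(-292) - 98/(31 + (-21)**2))**2 - 15*(-811)) + 355022) + 423625 = (((-569*(-1/292) - 98/(31 + 441))**2 + 12165) + 355022) + 423625 = (((569/292 - 98/472)**2 + 12165) + 355022) + 423625 = (((569/292 - 98*1/472)**2 + 12165) + 355022) + 423625 = (((569/292 - 49/236)**2 + 12165) + 355022) + 423625 = (((14997/8614)**2 + 12165) + 355022) + 423625 = ((224910009/74200996 + 12165) + 355022) + 423625 = (902880026349/74200996 + 355022) + 423625 = 27245866028261/74200996 + 423625 = 58679262958761/74200996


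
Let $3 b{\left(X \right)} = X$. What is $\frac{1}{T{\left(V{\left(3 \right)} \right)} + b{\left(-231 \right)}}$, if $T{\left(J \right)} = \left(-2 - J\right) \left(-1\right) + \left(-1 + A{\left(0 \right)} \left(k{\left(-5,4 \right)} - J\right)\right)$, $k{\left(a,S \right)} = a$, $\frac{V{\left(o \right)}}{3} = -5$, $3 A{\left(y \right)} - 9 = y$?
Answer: $- \frac{1}{61} \approx -0.016393$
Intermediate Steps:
$A{\left(y \right)} = 3 + \frac{y}{3}$
$b{\left(X \right)} = \frac{X}{3}$
$V{\left(o \right)} = -15$ ($V{\left(o \right)} = 3 \left(-5\right) = -15$)
$T{\left(J \right)} = -14 - 2 J$ ($T{\left(J \right)} = \left(-2 - J\right) \left(-1\right) + \left(-1 + \left(3 + \frac{1}{3} \cdot 0\right) \left(-5 - J\right)\right) = \left(2 + J\right) + \left(-1 + \left(3 + 0\right) \left(-5 - J\right)\right) = \left(2 + J\right) + \left(-1 + 3 \left(-5 - J\right)\right) = \left(2 + J\right) - \left(16 + 3 J\right) = -14 - 2 J$)
$\frac{1}{T{\left(V{\left(3 \right)} \right)} + b{\left(-231 \right)}} = \frac{1}{\left(-14 - -30\right) + \frac{1}{3} \left(-231\right)} = \frac{1}{\left(-14 + 30\right) - 77} = \frac{1}{16 - 77} = \frac{1}{-61} = - \frac{1}{61}$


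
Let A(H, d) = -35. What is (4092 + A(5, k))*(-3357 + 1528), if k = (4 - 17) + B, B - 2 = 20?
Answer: -7420253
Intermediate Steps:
B = 22 (B = 2 + 20 = 22)
k = 9 (k = (4 - 17) + 22 = -13 + 22 = 9)
(4092 + A(5, k))*(-3357 + 1528) = (4092 - 35)*(-3357 + 1528) = 4057*(-1829) = -7420253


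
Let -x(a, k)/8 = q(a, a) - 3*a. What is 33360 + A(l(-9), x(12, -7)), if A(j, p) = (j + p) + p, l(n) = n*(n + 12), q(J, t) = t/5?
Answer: 169353/5 ≈ 33871.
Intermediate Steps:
q(J, t) = t/5 (q(J, t) = t*(⅕) = t/5)
x(a, k) = 112*a/5 (x(a, k) = -8*(a/5 - 3*a) = -(-112)*a/5 = 112*a/5)
l(n) = n*(12 + n)
A(j, p) = j + 2*p
33360 + A(l(-9), x(12, -7)) = 33360 + (-9*(12 - 9) + 2*((112/5)*12)) = 33360 + (-9*3 + 2*(1344/5)) = 33360 + (-27 + 2688/5) = 33360 + 2553/5 = 169353/5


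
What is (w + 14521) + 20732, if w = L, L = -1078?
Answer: 34175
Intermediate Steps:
w = -1078
(w + 14521) + 20732 = (-1078 + 14521) + 20732 = 13443 + 20732 = 34175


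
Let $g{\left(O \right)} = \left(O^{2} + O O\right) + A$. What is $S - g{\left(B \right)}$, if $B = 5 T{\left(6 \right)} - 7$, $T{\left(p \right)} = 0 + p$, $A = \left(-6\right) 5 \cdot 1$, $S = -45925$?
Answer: $-46953$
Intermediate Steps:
$A = -30$ ($A = \left(-30\right) 1 = -30$)
$T{\left(p \right)} = p$
$B = 23$ ($B = 5 \cdot 6 - 7 = 30 - 7 = 23$)
$g{\left(O \right)} = -30 + 2 O^{2}$ ($g{\left(O \right)} = \left(O^{2} + O O\right) - 30 = \left(O^{2} + O^{2}\right) - 30 = 2 O^{2} - 30 = -30 + 2 O^{2}$)
$S - g{\left(B \right)} = -45925 - \left(-30 + 2 \cdot 23^{2}\right) = -45925 - \left(-30 + 2 \cdot 529\right) = -45925 - \left(-30 + 1058\right) = -45925 - 1028 = -46953$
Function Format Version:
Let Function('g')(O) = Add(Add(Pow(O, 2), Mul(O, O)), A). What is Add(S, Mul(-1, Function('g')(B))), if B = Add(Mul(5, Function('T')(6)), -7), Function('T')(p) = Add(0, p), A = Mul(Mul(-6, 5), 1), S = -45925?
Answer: -46953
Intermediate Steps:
A = -30 (A = Mul(-30, 1) = -30)
Function('T')(p) = p
B = 23 (B = Add(Mul(5, 6), -7) = Add(30, -7) = 23)
Function('g')(O) = Add(-30, Mul(2, Pow(O, 2))) (Function('g')(O) = Add(Add(Pow(O, 2), Mul(O, O)), -30) = Add(Add(Pow(O, 2), Pow(O, 2)), -30) = Add(Mul(2, Pow(O, 2)), -30) = Add(-30, Mul(2, Pow(O, 2))))
Add(S, Mul(-1, Function('g')(B))) = Add(-45925, Mul(-1, Add(-30, Mul(2, Pow(23, 2))))) = Add(-45925, Mul(-1, Add(-30, Mul(2, 529)))) = Add(-45925, Mul(-1, Add(-30, 1058))) = Add(-45925, Mul(-1, 1028)) = Add(-45925, -1028) = -46953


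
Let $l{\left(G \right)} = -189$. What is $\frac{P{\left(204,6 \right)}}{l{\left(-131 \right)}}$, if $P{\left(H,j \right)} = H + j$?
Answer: $- \frac{10}{9} \approx -1.1111$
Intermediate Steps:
$\frac{P{\left(204,6 \right)}}{l{\left(-131 \right)}} = \frac{204 + 6}{-189} = 210 \left(- \frac{1}{189}\right) = - \frac{10}{9}$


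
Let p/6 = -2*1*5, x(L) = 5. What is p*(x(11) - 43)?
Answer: 2280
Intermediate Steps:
p = -60 (p = 6*(-2*1*5) = 6*(-2*5) = 6*(-10) = -60)
p*(x(11) - 43) = -60*(5 - 43) = -60*(-38) = 2280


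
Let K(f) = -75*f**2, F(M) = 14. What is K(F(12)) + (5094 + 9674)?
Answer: 68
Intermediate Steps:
K(F(12)) + (5094 + 9674) = -75*14**2 + (5094 + 9674) = -75*196 + 14768 = -14700 + 14768 = 68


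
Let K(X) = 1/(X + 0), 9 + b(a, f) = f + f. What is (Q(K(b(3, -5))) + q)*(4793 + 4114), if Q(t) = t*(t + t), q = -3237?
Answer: -10408319385/361 ≈ -2.8832e+7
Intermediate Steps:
b(a, f) = -9 + 2*f (b(a, f) = -9 + (f + f) = -9 + 2*f)
K(X) = 1/X
Q(t) = 2*t² (Q(t) = t*(2*t) = 2*t²)
(Q(K(b(3, -5))) + q)*(4793 + 4114) = (2*(1/(-9 + 2*(-5)))² - 3237)*(4793 + 4114) = (2*(1/(-9 - 10))² - 3237)*8907 = (2*(1/(-19))² - 3237)*8907 = (2*(-1/19)² - 3237)*8907 = (2*(1/361) - 3237)*8907 = (2/361 - 3237)*8907 = -1168555/361*8907 = -10408319385/361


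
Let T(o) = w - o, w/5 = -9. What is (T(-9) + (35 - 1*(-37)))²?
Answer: 1296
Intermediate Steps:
w = -45 (w = 5*(-9) = -45)
T(o) = -45 - o
(T(-9) + (35 - 1*(-37)))² = ((-45 - 1*(-9)) + (35 - 1*(-37)))² = ((-45 + 9) + (35 + 37))² = (-36 + 72)² = 36² = 1296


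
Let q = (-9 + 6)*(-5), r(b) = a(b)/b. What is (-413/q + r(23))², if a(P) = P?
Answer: 158404/225 ≈ 704.02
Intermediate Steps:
r(b) = 1 (r(b) = b/b = 1)
q = 15 (q = -3*(-5) = 15)
(-413/q + r(23))² = (-413/15 + 1)² = (-398/15)² = 158404/225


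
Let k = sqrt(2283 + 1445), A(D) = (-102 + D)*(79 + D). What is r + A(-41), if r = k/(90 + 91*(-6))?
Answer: -5434 - sqrt(233)/114 ≈ -5434.1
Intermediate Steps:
k = 4*sqrt(233) (k = sqrt(3728) = 4*sqrt(233) ≈ 61.057)
r = -sqrt(233)/114 (r = (4*sqrt(233))/(90 + 91*(-6)) = (4*sqrt(233))/(90 - 546) = (4*sqrt(233))/(-456) = (4*sqrt(233))*(-1/456) = -sqrt(233)/114 ≈ -0.13390)
r + A(-41) = -sqrt(233)/114 + (-8058 + (-41)**2 - 23*(-41)) = -sqrt(233)/114 + (-8058 + 1681 + 943) = -sqrt(233)/114 - 5434 = -5434 - sqrt(233)/114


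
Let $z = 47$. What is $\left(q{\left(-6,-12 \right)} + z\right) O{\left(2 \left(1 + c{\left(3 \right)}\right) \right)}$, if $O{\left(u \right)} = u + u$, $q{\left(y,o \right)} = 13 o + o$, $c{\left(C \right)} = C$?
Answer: $-1936$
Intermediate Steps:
$q{\left(y,o \right)} = 14 o$
$O{\left(u \right)} = 2 u$
$\left(q{\left(-6,-12 \right)} + z\right) O{\left(2 \left(1 + c{\left(3 \right)}\right) \right)} = \left(14 \left(-12\right) + 47\right) 2 \cdot 2 \left(1 + 3\right) = \left(-168 + 47\right) 2 \cdot 2 \cdot 4 = - 121 \cdot 2 \cdot 8 = \left(-121\right) 16 = -1936$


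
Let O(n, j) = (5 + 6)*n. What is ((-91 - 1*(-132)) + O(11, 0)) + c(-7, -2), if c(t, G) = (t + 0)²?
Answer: 211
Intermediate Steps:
O(n, j) = 11*n
c(t, G) = t²
((-91 - 1*(-132)) + O(11, 0)) + c(-7, -2) = ((-91 - 1*(-132)) + 11*11) + (-7)² = ((-91 + 132) + 121) + 49 = (41 + 121) + 49 = 162 + 49 = 211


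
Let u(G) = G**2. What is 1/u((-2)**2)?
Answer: 1/16 ≈ 0.062500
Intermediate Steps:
1/u((-2)**2) = 1/(((-2)**2)**2) = 1/(4**2) = 1/16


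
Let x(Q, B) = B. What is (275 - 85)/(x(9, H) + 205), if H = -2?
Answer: 190/203 ≈ 0.93596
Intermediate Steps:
(275 - 85)/(x(9, H) + 205) = (275 - 85)/(-2 + 205) = 190/203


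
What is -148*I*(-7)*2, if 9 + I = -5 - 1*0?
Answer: -29008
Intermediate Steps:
I = -14 (I = -9 + (-5 - 1*0) = -9 + (-5 + 0) = -9 - 5 = -14)
-148*I*(-7)*2 = -148*(-14*(-7))*2 = -14504*2 = -148*196 = -29008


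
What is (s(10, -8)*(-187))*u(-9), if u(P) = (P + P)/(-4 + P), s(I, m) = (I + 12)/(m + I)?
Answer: -37026/13 ≈ -2848.2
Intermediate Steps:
s(I, m) = (12 + I)/(I + m)
u(P) = 2*P/(-4 + P) (u(P) = (2*P)/(-4 + P) = 2*P/(-4 + P))
(s(10, -8)*(-187))*u(-9) = (((12 + 10)/(10 - 8))*(-187))*(2*(-9)/(-4 - 9)) = ((22/2)*(-187))*(2*(-9)/(-13)) = (((½)*22)*(-187))*(2*(-9)*(-1/13)) = (11*(-187))*(18/13) = -2057*18/13 = -37026/13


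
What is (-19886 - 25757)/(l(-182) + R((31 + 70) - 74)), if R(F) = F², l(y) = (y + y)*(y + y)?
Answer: -45643/133225 ≈ -0.34260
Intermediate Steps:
l(y) = 4*y² (l(y) = (2*y)*(2*y) = 4*y²)
(-19886 - 25757)/(l(-182) + R((31 + 70) - 74)) = (-19886 - 25757)/(4*(-182)² + ((31 + 70) - 74)²) = -45643/(4*33124 + (101 - 74)²) = -45643/(132496 + 27²) = -45643/(132496 + 729) = -45643/133225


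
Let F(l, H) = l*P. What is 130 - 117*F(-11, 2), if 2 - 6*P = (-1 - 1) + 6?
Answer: -299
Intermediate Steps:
P = -1/3 (P = 1/3 - ((-1 - 1) + 6)/6 = 1/3 - (-2 + 6)/6 = 1/3 - 1/6*4 = 1/3 - 2/3 = -1/3 ≈ -0.33333)
F(l, H) = -l/3 (F(l, H) = l*(-1/3) = -l/3)
130 - 117*F(-11, 2) = 130 - (-39)*(-11) = 130 - 117*11/3 = 130 - 429 = -299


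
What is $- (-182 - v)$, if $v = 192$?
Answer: $374$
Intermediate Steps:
$- (-182 - v) = - (-182 - 192) = \left(-1\right) \left(-374\right) = 374$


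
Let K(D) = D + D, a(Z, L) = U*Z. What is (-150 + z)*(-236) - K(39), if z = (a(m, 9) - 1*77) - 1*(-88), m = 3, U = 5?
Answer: 29186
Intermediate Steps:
a(Z, L) = 5*Z
z = 26 (z = (5*3 - 1*77) - 1*(-88) = (15 - 77) + 88 = -62 + 88 = 26)
K(D) = 2*D
(-150 + z)*(-236) - K(39) = (-150 + 26)*(-236) - 2*39 = -124*(-236) - 1*78 = 29264 - 78 = 29186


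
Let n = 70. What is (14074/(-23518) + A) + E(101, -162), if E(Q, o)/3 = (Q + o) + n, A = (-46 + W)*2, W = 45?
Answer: 286938/11759 ≈ 24.402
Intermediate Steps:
A = -2 (A = (-46 + 45)*2 = -1*2 = -2)
E(Q, o) = 210 + 3*Q + 3*o (E(Q, o) = 3*((Q + o) + 70) = 3*(70 + Q + o) = 210 + 3*Q + 3*o)
(14074/(-23518) + A) + E(101, -162) = (14074/(-23518) - 2) + (210 + 3*101 + 3*(-162)) = (14074*(-1/23518) - 2) + (210 + 303 - 486) = (-7037/11759 - 2) + 27 = -30555/11759 + 27 = 286938/11759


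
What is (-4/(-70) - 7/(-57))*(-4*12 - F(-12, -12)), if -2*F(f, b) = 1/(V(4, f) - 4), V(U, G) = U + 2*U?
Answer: -275353/31920 ≈ -8.6263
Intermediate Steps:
V(U, G) = 3*U
F(f, b) = -1/16 (F(f, b) = -1/(2*(3*4 - 4)) = -1/(2*(12 - 4)) = -1/2/8 = -1/2*1/8 = -1/16)
(-4/(-70) - 7/(-57))*(-4*12 - F(-12, -12)) = (-4/(-70) - 7/(-57))*(-4*12 - 1*(-1/16)) = (-4*(-1/70) - 7*(-1/57))*(-48 + 1/16) = (2/35 + 7/57)*(-767/16) = (359/1995)*(-767/16) = -275353/31920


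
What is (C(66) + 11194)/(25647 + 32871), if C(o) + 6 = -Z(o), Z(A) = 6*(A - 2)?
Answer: 5402/29259 ≈ 0.18463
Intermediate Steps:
Z(A) = -12 + 6*A (Z(A) = 6*(-2 + A) = -12 + 6*A)
C(o) = 6 - 6*o (C(o) = -6 - (-12 + 6*o) = -6 + (12 - 6*o) = 6 - 6*o)
(C(66) + 11194)/(25647 + 32871) = ((6 - 6*66) + 11194)/(25647 + 32871) = ((6 - 396) + 11194)/58518 = (-390 + 11194)*(1/58518) = 10804*(1/58518) = 5402/29259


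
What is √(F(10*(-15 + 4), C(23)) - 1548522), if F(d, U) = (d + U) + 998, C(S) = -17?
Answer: I*√1547651 ≈ 1244.0*I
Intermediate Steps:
F(d, U) = 998 + U + d (F(d, U) = (U + d) + 998 = 998 + U + d)
√(F(10*(-15 + 4), C(23)) - 1548522) = √((998 - 17 + 10*(-15 + 4)) - 1548522) = √((998 - 17 + 10*(-11)) - 1548522) = √((998 - 17 - 110) - 1548522) = √(871 - 1548522) = √(-1547651) = I*√1547651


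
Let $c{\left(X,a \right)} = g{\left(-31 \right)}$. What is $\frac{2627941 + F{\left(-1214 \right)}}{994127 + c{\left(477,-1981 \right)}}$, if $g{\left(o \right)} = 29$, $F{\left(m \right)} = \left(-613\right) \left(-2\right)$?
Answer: $\frac{2629167}{994156} \approx 2.6446$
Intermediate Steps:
$F{\left(m \right)} = 1226$
$c{\left(X,a \right)} = 29$
$\frac{2627941 + F{\left(-1214 \right)}}{994127 + c{\left(477,-1981 \right)}} = \frac{2627941 + 1226}{994127 + 29} = \frac{2629167}{994156}$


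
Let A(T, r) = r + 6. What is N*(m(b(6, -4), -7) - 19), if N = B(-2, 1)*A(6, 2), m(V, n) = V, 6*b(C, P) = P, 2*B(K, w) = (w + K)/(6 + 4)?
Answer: 118/15 ≈ 7.8667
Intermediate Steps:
A(T, r) = 6 + r
B(K, w) = K/20 + w/20 (B(K, w) = ((w + K)/(6 + 4))/2 = ((K + w)/10)/2 = ((K + w)*(1/10))/2 = (K/10 + w/10)/2 = K/20 + w/20)
b(C, P) = P/6
N = -2/5 (N = ((1/20)*(-2) + (1/20)*1)*(6 + 2) = (-1/10 + 1/20)*8 = -1/20*8 = -2/5 ≈ -0.40000)
N*(m(b(6, -4), -7) - 19) = -2*((1/6)*(-4) - 19)/5 = -2*(-2/3 - 19)/5 = -2/5*(-59/3) = 118/15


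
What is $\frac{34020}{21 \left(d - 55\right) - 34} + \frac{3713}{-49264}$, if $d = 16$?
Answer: $- \frac{1679128469}{42022192} \approx -39.958$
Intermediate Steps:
$\frac{34020}{21 \left(d - 55\right) - 34} + \frac{3713}{-49264} = \frac{34020}{21 \left(16 - 55\right) - 34} + \frac{3713}{-49264} = \frac{34020}{21 \left(16 - 55\right) - 34} + 3713 \left(- \frac{1}{49264}\right) = \frac{34020}{21 \left(-39\right) - 34} - \frac{3713}{49264} = \frac{34020}{-819 - 34} - \frac{3713}{49264} = \frac{34020}{-853} - \frac{3713}{49264} = 34020 \left(- \frac{1}{853}\right) - \frac{3713}{49264} = - \frac{34020}{853} - \frac{3713}{49264} = - \frac{1679128469}{42022192}$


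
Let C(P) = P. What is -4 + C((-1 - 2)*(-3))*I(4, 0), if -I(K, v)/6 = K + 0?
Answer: -220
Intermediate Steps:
I(K, v) = -6*K (I(K, v) = -6*(K + 0) = -6*K)
-4 + C((-1 - 2)*(-3))*I(4, 0) = -4 + ((-1 - 2)*(-3))*(-6*4) = -4 - 3*(-3)*(-24) = -4 + 9*(-24) = -4 - 216 = -220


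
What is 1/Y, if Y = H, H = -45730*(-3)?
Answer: 1/137190 ≈ 7.2892e-6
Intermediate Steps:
H = 137190
Y = 137190
1/Y = 1/137190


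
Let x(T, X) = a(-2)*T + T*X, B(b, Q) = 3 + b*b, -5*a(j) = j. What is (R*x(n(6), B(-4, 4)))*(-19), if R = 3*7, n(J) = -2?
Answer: 77406/5 ≈ 15481.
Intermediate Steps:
a(j) = -j/5
R = 21
B(b, Q) = 3 + b²
x(T, X) = 2*T/5 + T*X (x(T, X) = (-⅕*(-2))*T + T*X = 2*T/5 + T*X)
(R*x(n(6), B(-4, 4)))*(-19) = (21*((⅕)*(-2)*(2 + 5*(3 + (-4)²))))*(-19) = (21*((⅕)*(-2)*(2 + 5*(3 + 16))))*(-19) = (21*((⅕)*(-2)*(2 + 5*19)))*(-19) = (21*((⅕)*(-2)*(2 + 95)))*(-19) = (21*((⅕)*(-2)*97))*(-19) = (21*(-194/5))*(-19) = -4074/5*(-19) = 77406/5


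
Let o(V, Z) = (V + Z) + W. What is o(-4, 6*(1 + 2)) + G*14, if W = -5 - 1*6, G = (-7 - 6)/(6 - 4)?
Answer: -88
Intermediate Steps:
G = -13/2 ≈ -6.5000
W = -11 (W = -5 - 6 = -11)
o(V, Z) = -11 + V + Z (o(V, Z) = (V + Z) - 11 = -11 + V + Z)
o(-4, 6*(1 + 2)) + G*14 = (-11 - 4 + 6*(1 + 2)) - 13/2*14 = (-11 - 4 + 6*3) - 91 = (-11 - 4 + 18) - 91 = 3 - 91 = -88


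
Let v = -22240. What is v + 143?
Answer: -22097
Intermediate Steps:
v + 143 = -22240 + 143 = -22097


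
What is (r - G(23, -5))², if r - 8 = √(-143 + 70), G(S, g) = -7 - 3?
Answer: (18 + I*√73)² ≈ 251.0 + 307.58*I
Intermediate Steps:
G(S, g) = -10
r = 8 + I*√73 (r = 8 + √(-143 + 70) = 8 + √(-73) = 8 + I*√73 ≈ 8.0 + 8.544*I)
(r - G(23, -5))² = ((8 + I*√73) - 1*(-10))² = ((8 + I*√73) + 10)² = (18 + I*√73)²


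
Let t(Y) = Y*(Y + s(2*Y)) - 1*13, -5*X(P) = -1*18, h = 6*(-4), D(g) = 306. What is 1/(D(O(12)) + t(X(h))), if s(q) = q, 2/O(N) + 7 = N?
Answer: 25/8297 ≈ 0.0030131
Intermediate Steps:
O(N) = 2/(-7 + N)
h = -24
X(P) = 18/5 (X(P) = -(-1)*18/5 = -1/5*(-18) = 18/5)
t(Y) = -13 + 3*Y**2 (t(Y) = Y*(Y + 2*Y) - 1*13 = Y*(3*Y) - 13 = 3*Y**2 - 13 = -13 + 3*Y**2)
1/(D(O(12)) + t(X(h))) = 1/(306 + (-13 + 3*(18/5)**2)) = 1/(306 + (-13 + 3*(324/25))) = 1/(306 + (-13 + 972/25)) = 1/(306 + 647/25) = 1/(8297/25) = 25/8297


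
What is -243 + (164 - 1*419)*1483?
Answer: -378408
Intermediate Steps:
-243 + (164 - 1*419)*1483 = -243 + (164 - 419)*1483 = -243 - 255*1483 = -243 - 378165 = -378408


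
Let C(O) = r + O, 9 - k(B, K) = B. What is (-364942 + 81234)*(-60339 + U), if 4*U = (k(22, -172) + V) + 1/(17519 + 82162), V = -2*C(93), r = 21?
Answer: 1708108737445412/99681 ≈ 1.7136e+10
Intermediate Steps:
k(B, K) = 9 - B
C(O) = 21 + O
V = -228 (V = -2*(21 + 93) = -2*114 = -228)
U = -6005780/99681 (U = (((9 - 1*22) - 228) + 1/(17519 + 82162))/4 = (((9 - 22) - 228) + 1/99681)/4 = ((-13 - 228) + 1/99681)/4 = (-241 + 1/99681)/4 = (¼)*(-24023120/99681) = -6005780/99681 ≈ -60.250)
(-364942 + 81234)*(-60339 + U) = (-364942 + 81234)*(-60339 - 6005780/99681) = -283708*(-6020657639/99681) = 1708108737445412/99681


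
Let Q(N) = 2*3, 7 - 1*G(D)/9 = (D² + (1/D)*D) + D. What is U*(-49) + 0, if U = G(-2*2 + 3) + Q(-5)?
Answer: -2940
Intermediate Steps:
G(D) = 54 - 9*D - 9*D² (G(D) = 63 - 9*((D² + (1/D)*D) + D) = 63 - 9*((D² + D/D) + D) = 63 - 9*((D² + 1) + D) = 63 - 9*((1 + D²) + D) = 63 - 9*(1 + D + D²) = 63 + (-9 - 9*D - 9*D²) = 54 - 9*D - 9*D²)
Q(N) = 6
U = 60 (U = (54 - 9*(-2*2 + 3) - 9*(-2*2 + 3)²) + 6 = (54 - 9*(-4 + 3) - 9*(-4 + 3)²) + 6 = (54 - 9*(-1) - 9*(-1)²) + 6 = (54 + 9 - 9*1) + 6 = (54 + 9 - 9) + 6 = 54 + 6 = 60)
U*(-49) + 0 = 60*(-49) + 0 = -2940 + 0 = -2940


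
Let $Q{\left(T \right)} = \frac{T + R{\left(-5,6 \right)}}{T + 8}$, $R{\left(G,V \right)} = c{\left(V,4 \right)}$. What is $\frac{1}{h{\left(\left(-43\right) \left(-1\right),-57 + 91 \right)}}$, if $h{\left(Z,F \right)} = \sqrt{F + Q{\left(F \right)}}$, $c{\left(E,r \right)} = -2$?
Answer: $\frac{\sqrt{15330}}{730} \approx 0.16961$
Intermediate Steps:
$R{\left(G,V \right)} = -2$
$Q{\left(T \right)} = \frac{-2 + T}{8 + T}$ ($Q{\left(T \right)} = \frac{T - 2}{T + 8} = \frac{-2 + T}{8 + T}$)
$h{\left(Z,F \right)} = \sqrt{F + \frac{-2 + F}{8 + F}}$
$\frac{1}{h{\left(\left(-43\right) \left(-1\right),-57 + 91 \right)}} = \frac{1}{\sqrt{\frac{-2 + \left(-57 + 91\right) + \left(-57 + 91\right) \left(8 + \left(-57 + 91\right)\right)}{8 + \left(-57 + 91\right)}}} = \frac{1}{\sqrt{\frac{-2 + 34 + 34 \left(8 + 34\right)}{8 + 34}}} = \frac{1}{\sqrt{\frac{-2 + 34 + 34 \cdot 42}{42}}} = \frac{1}{\sqrt{\frac{-2 + 34 + 1428}{42}}} = \frac{1}{\sqrt{\frac{1}{42} \cdot 1460}} = \frac{1}{\sqrt{\frac{730}{21}}} = \frac{1}{\frac{1}{21} \sqrt{15330}} = \frac{\sqrt{15330}}{730}$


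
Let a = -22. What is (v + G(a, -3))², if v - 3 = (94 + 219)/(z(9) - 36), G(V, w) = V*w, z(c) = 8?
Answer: 2621161/784 ≈ 3343.3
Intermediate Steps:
v = -229/28 (v = 3 + (94 + 219)/(8 - 36) = 3 + 313/(-28) = 3 + 313*(-1/28) = 3 - 313/28 = -229/28 ≈ -8.1786)
(v + G(a, -3))² = (-229/28 - 22*(-3))² = (-229/28 + 66)² = (1619/28)² = 2621161/784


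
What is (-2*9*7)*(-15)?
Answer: 1890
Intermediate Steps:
(-2*9*7)*(-15) = -18*7*(-15) = -126*(-15) = 1890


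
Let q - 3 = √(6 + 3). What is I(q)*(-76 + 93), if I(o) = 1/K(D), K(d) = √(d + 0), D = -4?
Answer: -17*I/2 ≈ -8.5*I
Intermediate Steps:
K(d) = √d
q = 6 (q = 3 + √(6 + 3) = 3 + √9 = 3 + 3 = 6)
I(o) = -I/2 (I(o) = 1/(√(-4)) = 1/(2*I) = -I/2)
I(q)*(-76 + 93) = (-I/2)*(-76 + 93) = -I/2*17 = -17*I/2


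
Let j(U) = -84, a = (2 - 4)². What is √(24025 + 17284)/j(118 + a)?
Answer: -√41309/84 ≈ -2.4196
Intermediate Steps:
a = 4 (a = (-2)² = 4)
√(24025 + 17284)/j(118 + a) = √(24025 + 17284)/(-84) = √41309*(-1/84) = -√41309/84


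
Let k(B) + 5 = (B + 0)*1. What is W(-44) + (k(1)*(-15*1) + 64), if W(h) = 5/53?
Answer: 6577/53 ≈ 124.09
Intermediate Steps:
k(B) = -5 + B (k(B) = -5 + (B + 0)*1 = -5 + B*1 = -5 + B)
W(h) = 5/53 (W(h) = 5*(1/53) = 5/53)
W(-44) + (k(1)*(-15*1) + 64) = 5/53 + ((-5 + 1)*(-15*1) + 64) = 5/53 + (-4*(-15) + 64) = 5/53 + (60 + 64) = 5/53 + 124 = 6577/53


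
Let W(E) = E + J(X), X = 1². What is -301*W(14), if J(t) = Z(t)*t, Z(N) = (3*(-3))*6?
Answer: 12040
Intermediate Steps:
Z(N) = -54 (Z(N) = -9*6 = -54)
X = 1
J(t) = -54*t
W(E) = -54 + E (W(E) = E - 54*1 = E - 54 = -54 + E)
-301*W(14) = -301*(-54 + 14) = -301*(-40) = 12040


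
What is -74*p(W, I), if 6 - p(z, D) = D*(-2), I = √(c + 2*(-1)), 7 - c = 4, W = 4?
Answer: -592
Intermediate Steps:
c = 3 (c = 7 - 1*4 = 7 - 4 = 3)
I = 1 (I = √(3 + 2*(-1)) = √(3 - 2) = √1 = 1)
p(z, D) = 6 + 2*D (p(z, D) = 6 - D*(-2) = 6 - (-2)*D = 6 + 2*D)
-74*p(W, I) = -74*(6 + 2*1) = -74*(6 + 2) = -74*8 = -592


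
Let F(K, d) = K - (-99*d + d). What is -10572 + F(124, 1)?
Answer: -10350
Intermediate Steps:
F(K, d) = K + 98*d (F(K, d) = K - (-98)*d = K + 98*d)
-10572 + F(124, 1) = -10572 + (124 + 98*1) = -10572 + (124 + 98) = -10572 + 222 = -10350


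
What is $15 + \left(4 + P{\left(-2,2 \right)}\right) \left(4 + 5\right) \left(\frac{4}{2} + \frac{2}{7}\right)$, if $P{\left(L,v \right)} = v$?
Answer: $\frac{969}{7} \approx 138.43$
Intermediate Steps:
$15 + \left(4 + P{\left(-2,2 \right)}\right) \left(4 + 5\right) \left(\frac{4}{2} + \frac{2}{7}\right) = 15 + \left(4 + 2\right) \left(4 + 5\right) \left(\frac{4}{2} + \frac{2}{7}\right) = 15 + 6 \cdot 9 \left(4 \cdot \frac{1}{2} + 2 \cdot \frac{1}{7}\right) = 15 + 54 \left(2 + \frac{2}{7}\right) = 15 + 54 \cdot \frac{16}{7} = 15 + \frac{864}{7} = \frac{969}{7}$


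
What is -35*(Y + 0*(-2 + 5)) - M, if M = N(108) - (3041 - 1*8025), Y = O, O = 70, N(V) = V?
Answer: -7542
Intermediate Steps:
Y = 70
M = 5092 (M = 108 - (3041 - 1*8025) = 108 - (3041 - 8025) = 108 - 1*(-4984) = 108 + 4984 = 5092)
-35*(Y + 0*(-2 + 5)) - M = -35*(70 + 0*(-2 + 5)) - 1*5092 = -35*(70 + 0*3) - 5092 = -35*(70 + 0) - 5092 = -35*70 - 5092 = -2450 - 5092 = -7542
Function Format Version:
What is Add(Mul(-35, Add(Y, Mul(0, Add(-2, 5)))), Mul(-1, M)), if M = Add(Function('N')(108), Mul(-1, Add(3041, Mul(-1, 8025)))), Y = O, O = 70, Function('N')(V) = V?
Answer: -7542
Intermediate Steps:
Y = 70
M = 5092 (M = Add(108, Mul(-1, Add(3041, Mul(-1, 8025)))) = Add(108, Mul(-1, Add(3041, -8025))) = Add(108, Mul(-1, -4984)) = Add(108, 4984) = 5092)
Add(Mul(-35, Add(Y, Mul(0, Add(-2, 5)))), Mul(-1, M)) = Add(Mul(-35, Add(70, Mul(0, Add(-2, 5)))), Mul(-1, 5092)) = Add(Mul(-35, Add(70, Mul(0, 3))), -5092) = Add(Mul(-35, Add(70, 0)), -5092) = Add(Mul(-35, 70), -5092) = Add(-2450, -5092) = -7542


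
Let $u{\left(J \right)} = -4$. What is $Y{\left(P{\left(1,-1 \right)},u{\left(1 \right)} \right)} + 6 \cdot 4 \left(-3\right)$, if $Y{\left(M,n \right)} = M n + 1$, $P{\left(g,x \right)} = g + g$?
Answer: $-79$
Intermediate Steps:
$P{\left(g,x \right)} = 2 g$
$Y{\left(M,n \right)} = 1 + M n$
$Y{\left(P{\left(1,-1 \right)},u{\left(1 \right)} \right)} + 6 \cdot 4 \left(-3\right) = \left(1 + 2 \cdot 1 \left(-4\right)\right) + 6 \cdot 4 \left(-3\right) = \left(1 + 2 \left(-4\right)\right) + 24 \left(-3\right) = \left(1 - 8\right) - 72 = -7 - 72 = -79$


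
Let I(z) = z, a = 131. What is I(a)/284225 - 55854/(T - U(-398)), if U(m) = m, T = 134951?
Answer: -15857372431/38469569525 ≈ -0.41221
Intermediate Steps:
I(a)/284225 - 55854/(T - U(-398)) = 131/284225 - 55854/(134951 - 1*(-398)) = 131*(1/284225) - 55854/(134951 + 398) = 131/284225 - 55854/135349 = -15857372431/38469569525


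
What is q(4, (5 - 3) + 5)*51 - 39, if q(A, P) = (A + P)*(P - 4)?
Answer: 1644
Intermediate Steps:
q(A, P) = (-4 + P)*(A + P) (q(A, P) = (A + P)*(-4 + P) = (-4 + P)*(A + P))
q(4, (5 - 3) + 5)*51 - 39 = (((5 - 3) + 5)**2 - 4*4 - 4*((5 - 3) + 5) + 4*((5 - 3) + 5))*51 - 39 = ((2 + 5)**2 - 16 - 4*(2 + 5) + 4*(2 + 5))*51 - 39 = (7**2 - 16 - 4*7 + 4*7)*51 - 39 = (49 - 16 - 28 + 28)*51 - 39 = 33*51 - 39 = 1683 - 39 = 1644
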